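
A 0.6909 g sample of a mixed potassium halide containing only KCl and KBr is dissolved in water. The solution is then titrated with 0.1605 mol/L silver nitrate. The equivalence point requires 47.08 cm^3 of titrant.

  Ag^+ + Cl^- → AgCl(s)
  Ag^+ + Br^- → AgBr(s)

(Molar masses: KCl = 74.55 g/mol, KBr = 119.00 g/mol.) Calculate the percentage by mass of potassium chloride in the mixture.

n(AgNO3) = 0.04708 × 0.1605 = 7.556 × 10^-3 mol
Let x = n(KCl), y = n(KBr).
Titrant: 1x + 1y = 7.556 × 10^-3;  mass: 74.55x + 119.00y = 0.6909
Solving, x = 4.686 × 10^-3 mol, y = 2.870 × 10^-3 mol
mass of KCl = 4.686 × 10^-3 × 74.55 = 0.3494 g
% KCl = 0.3494 / 0.6909 × 100 = 50.57 %

50.57 %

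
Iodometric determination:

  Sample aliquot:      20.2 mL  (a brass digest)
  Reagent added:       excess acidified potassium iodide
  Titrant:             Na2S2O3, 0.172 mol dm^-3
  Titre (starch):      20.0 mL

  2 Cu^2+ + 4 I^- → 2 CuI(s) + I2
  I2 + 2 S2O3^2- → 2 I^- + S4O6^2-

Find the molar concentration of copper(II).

0.170 mol/L

n(S2O3^2-) = 0.0200 × 0.172 = 3.44 × 10^-3 mol
n(I2) = n(S2O3^2-)/2 = 1.72 × 10^-3 mol
From the 2:1 ratio, n(Cu2+) in the aliquot = 2/1 × 1.72 × 10^-3 = 3.44 × 10^-3 mol
[Cu2+] = 3.44 × 10^-3 / 0.0202 = 0.170 mol/L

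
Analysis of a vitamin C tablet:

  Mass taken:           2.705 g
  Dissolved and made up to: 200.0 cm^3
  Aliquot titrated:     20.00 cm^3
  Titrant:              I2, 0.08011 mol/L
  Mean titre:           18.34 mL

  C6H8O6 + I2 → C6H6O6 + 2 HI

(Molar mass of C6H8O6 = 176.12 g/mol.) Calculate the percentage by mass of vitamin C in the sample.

n(I2) per titration = 0.01834 × 0.08011 = 1.469 × 10^-3 mol
n(C6H8O6) in each aliquot = 1.469 × 10^-3 mol (1:1 ratio)
n(C6H8O6) in the whole flask = 1.469 × 10^-3 × 200.0/20.00 = 0.01469 mol
mass of C6H8O6 = 0.01469 × 176.12 = 2.588 g
% C6H8O6 = 2.588 / 2.705 × 100 = 95.66 %

95.66 %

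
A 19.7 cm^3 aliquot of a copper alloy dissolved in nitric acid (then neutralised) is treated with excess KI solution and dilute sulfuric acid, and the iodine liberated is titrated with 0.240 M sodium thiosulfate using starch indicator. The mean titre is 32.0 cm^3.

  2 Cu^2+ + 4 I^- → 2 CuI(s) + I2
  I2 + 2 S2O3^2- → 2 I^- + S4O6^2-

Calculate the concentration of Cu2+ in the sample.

n(S2O3^2-) = 0.0320 × 0.240 = 7.68 × 10^-3 mol
n(I2) = n(S2O3^2-)/2 = 3.84 × 10^-3 mol
From the 2:1 ratio, n(Cu2+) in the aliquot = 2/1 × 3.84 × 10^-3 = 7.68 × 10^-3 mol
[Cu2+] = 7.68 × 10^-3 / 0.0197 = 0.390 mol/L

0.390 M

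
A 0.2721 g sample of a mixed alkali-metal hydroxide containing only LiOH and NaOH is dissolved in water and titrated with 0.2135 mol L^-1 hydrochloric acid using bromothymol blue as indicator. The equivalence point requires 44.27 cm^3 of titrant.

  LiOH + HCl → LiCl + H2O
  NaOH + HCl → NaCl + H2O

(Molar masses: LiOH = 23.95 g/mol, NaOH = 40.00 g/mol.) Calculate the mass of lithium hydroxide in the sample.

n(HCl) = 0.04427 × 0.2135 = 9.452 × 10^-3 mol
Let x = n(LiOH), y = n(NaOH).
Titrant: 1x + 1y = 9.452 × 10^-3;  mass: 23.95x + 40.00y = 0.2721
Solving, x = 6.602 × 10^-3 mol, y = 2.849 × 10^-3 mol
mass of LiOH = 6.602 × 10^-3 × 23.95 = 0.1581 g

0.1581 g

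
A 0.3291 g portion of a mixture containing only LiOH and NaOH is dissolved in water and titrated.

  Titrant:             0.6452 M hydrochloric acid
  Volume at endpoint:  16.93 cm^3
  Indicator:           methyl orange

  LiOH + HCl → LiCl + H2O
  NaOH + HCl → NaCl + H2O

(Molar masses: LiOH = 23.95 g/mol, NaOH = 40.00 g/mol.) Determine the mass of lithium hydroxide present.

n(HCl) = 0.01693 × 0.6452 = 0.01092 mol
Let x = n(LiOH), y = n(NaOH).
Titrant: 1x + 1y = 0.01092;  mass: 23.95x + 40.00y = 0.3291
Solving, x = 6.718 × 10^-3 mol, y = 4.205 × 10^-3 mol
mass of LiOH = 6.718 × 10^-3 × 23.95 = 0.1609 g

0.1609 g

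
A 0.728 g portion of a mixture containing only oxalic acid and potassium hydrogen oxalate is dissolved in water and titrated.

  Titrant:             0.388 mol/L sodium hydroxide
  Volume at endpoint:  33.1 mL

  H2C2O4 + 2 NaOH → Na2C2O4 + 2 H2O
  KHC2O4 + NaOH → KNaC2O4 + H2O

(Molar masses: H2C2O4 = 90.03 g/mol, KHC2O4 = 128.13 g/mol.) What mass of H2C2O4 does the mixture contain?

0.497 g

n(NaOH) = 0.0331 × 0.388 = 0.0128 mol
Let x = n(H2C2O4), y = n(KHC2O4).
Titrant: 2x + 1y = 0.0128;  mass: 90.03x + 128.13y = 0.728
Solving, x = 5.52 × 10^-3 mol, y = 1.80 × 10^-3 mol
mass of H2C2O4 = 5.52 × 10^-3 × 90.03 = 0.497 g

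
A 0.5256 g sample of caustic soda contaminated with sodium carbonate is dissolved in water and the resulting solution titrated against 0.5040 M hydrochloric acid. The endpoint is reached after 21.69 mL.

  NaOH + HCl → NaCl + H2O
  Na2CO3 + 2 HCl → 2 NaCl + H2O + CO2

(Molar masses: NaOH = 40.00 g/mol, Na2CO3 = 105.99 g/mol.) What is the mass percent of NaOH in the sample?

n(HCl) = 0.02169 × 0.5040 = 0.01093 mol
Let x = n(NaOH), y = n(Na2CO3).
Titrant: 1x + 2y = 0.01093;  mass: 40.00x + 105.99y = 0.5256
Solving, x = 4.135 × 10^-3 mol, y = 3.399 × 10^-3 mol
mass of NaOH = 4.135 × 10^-3 × 40.00 = 0.1654 g
% NaOH = 0.1654 / 0.5256 × 100 = 31.47 %

31.47 %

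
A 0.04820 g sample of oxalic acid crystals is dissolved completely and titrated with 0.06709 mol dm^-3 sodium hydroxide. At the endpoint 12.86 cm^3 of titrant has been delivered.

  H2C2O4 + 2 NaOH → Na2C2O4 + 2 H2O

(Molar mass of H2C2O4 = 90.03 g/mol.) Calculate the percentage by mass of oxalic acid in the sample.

80.58 %

n(NaOH) = 0.01286 L × 0.06709 mol/L = 8.628 × 10^-4 mol
From the 1:2 ratio, n(H2C2O4) = 1/2 × 8.628 × 10^-4 = 4.314 × 10^-4 mol
mass of H2C2O4 = 4.314 × 10^-4 × 90.03 g/mol = 0.03884 g
% H2C2O4 = 0.03884 / 0.04820 × 100 = 80.58 %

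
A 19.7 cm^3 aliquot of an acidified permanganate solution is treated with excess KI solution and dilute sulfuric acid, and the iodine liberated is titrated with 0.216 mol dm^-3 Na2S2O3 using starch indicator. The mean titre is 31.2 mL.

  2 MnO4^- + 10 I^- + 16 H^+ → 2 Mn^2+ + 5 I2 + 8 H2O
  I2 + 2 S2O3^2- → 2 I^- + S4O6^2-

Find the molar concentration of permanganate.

0.0684 mol/L

n(S2O3^2-) = 0.0312 × 0.216 = 6.74 × 10^-3 mol
n(I2) = n(S2O3^2-)/2 = 3.37 × 10^-3 mol
From the 2:5 ratio, n(MnO4^-) in the aliquot = 2/5 × 3.37 × 10^-3 = 1.35 × 10^-3 mol
[MnO4^-] = 1.35 × 10^-3 / 0.0197 = 0.0684 mol/L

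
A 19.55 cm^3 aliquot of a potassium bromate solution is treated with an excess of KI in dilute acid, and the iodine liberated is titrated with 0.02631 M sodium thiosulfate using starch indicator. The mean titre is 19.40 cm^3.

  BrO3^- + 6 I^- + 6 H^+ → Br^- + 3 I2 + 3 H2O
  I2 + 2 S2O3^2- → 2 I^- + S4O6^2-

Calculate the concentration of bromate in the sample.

n(S2O3^2-) = 0.01940 × 0.02631 = 5.104 × 10^-4 mol
n(I2) = n(S2O3^2-)/2 = 2.552 × 10^-4 mol
From the 1:3 ratio, n(BrO3^-) in the aliquot = 1/3 × 2.552 × 10^-4 = 8.507 × 10^-5 mol
[BrO3^-] = 8.507 × 10^-5 / 0.01955 = 0.004351 mol/L

0.004351 M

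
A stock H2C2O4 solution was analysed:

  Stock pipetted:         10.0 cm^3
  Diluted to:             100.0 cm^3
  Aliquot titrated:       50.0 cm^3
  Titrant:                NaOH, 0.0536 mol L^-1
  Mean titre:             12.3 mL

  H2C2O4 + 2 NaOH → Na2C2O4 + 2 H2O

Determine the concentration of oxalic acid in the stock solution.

0.0659 mol/L

n(NaOH) = 0.0123 × 0.0536 = 6.59 × 10^-4 mol
From the 1:2 ratio, n(H2C2O4) in the aliquot = 1/2 × 6.59 × 10^-4 = 3.30 × 10^-4 mol
[H2C2O4]_dilute = 3.30 × 10^-4 / 0.0500 = 0.00659 mol/L
Dilution factor = 100.0 / 10.0 = 10.00
[H2C2O4]_stock = 0.00659 × 10.00 = 0.0659 mol/L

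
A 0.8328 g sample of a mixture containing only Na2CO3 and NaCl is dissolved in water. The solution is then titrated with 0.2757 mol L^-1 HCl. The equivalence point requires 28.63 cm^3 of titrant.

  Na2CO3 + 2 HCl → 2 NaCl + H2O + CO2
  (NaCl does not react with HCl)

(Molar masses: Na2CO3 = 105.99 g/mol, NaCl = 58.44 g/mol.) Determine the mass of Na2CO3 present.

n(HCl) = 0.02863 × 0.2757 = 7.893 × 10^-3 mol
Let x = n(Na2CO3), y = n(NaCl).
Titrant: 2x = 7.893 × 10^-3;  mass: 105.99x + 58.44y = 0.8328
Solving, x = 3.947 × 10^-3 mol, y = 7.093 × 10^-3 mol
mass of Na2CO3 = 3.947 × 10^-3 × 105.99 = 0.4183 g

0.4183 g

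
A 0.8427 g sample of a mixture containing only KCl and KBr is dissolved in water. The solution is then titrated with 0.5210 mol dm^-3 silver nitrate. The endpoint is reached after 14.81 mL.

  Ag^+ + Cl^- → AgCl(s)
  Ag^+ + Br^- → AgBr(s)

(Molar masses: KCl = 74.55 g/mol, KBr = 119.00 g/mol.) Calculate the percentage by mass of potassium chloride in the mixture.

n(AgNO3) = 0.01481 × 0.5210 = 7.716 × 10^-3 mol
Let x = n(KCl), y = n(KBr).
Titrant: 1x + 1y = 7.716 × 10^-3;  mass: 74.55x + 119.00y = 0.8427
Solving, x = 1.699 × 10^-3 mol, y = 6.017 × 10^-3 mol
mass of KCl = 1.699 × 10^-3 × 74.55 = 0.1266 g
% KCl = 0.1266 / 0.8427 × 100 = 15.03 %

15.03 %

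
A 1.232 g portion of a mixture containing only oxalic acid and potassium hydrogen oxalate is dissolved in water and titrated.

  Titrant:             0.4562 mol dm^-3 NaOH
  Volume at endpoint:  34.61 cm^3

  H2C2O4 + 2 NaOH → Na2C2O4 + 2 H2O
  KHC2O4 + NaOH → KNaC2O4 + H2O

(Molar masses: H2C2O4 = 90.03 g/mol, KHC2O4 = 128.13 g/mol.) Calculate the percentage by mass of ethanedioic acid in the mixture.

34.78 %

n(NaOH) = 0.03461 × 0.4562 = 0.01579 mol
Let x = n(H2C2O4), y = n(KHC2O4).
Titrant: 2x + 1y = 0.01579;  mass: 90.03x + 128.13y = 1.232
Solving, x = 4.759 × 10^-3 mol, y = 6.271 × 10^-3 mol
mass of H2C2O4 = 4.759 × 10^-3 × 90.03 = 0.4284 g
% H2C2O4 = 0.4284 / 1.232 × 100 = 34.78 %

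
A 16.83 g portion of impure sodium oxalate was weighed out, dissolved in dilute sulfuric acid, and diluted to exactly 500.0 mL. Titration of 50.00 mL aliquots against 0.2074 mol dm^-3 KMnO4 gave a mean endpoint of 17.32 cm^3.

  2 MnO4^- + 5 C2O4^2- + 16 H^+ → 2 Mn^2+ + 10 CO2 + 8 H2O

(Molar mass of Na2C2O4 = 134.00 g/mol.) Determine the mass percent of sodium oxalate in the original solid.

71.50 %

n(KMnO4) per titration = 0.01732 × 0.2074 = 3.592 × 10^-3 mol
From the 5:2 ratio, n(Na2C2O4) in each aliquot = 5/2 × 3.592 × 10^-3 = 8.980 × 10^-3 mol
n(Na2C2O4) in the whole flask = 8.980 × 10^-3 × 500.0/50.00 = 0.08980 mol
mass of Na2C2O4 = 0.08980 × 134.00 = 12.03 g
% Na2C2O4 = 12.03 / 16.83 × 100 = 71.50 %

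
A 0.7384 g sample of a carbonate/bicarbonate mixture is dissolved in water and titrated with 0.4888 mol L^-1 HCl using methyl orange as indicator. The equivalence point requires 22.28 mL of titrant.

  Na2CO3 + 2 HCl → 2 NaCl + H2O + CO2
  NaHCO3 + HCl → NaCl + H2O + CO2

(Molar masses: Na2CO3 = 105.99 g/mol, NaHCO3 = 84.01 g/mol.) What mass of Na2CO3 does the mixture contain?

n(HCl) = 0.02228 × 0.4888 = 0.01089 mol
Let x = n(Na2CO3), y = n(NaHCO3).
Titrant: 2x + 1y = 0.01089;  mass: 105.99x + 84.01y = 0.7384
Solving, x = 2.846 × 10^-3 mol, y = 5.199 × 10^-3 mol
mass of Na2CO3 = 2.846 × 10^-3 × 105.99 = 0.3016 g

0.3016 g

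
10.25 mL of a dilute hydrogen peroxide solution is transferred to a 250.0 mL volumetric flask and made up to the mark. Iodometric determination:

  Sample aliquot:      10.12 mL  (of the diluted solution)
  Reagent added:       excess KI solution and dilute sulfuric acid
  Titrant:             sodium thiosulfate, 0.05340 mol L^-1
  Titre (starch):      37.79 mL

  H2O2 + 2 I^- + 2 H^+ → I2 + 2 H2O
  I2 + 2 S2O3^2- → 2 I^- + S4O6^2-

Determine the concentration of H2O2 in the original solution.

n(S2O3^2-) = 0.03779 × 0.05340 = 2.018 × 10^-3 mol
n(I2) = n(S2O3^2-)/2 = 1.009 × 10^-3 mol
n(H2O2) in the aliquot = 1.009 × 10^-3 mol (1:1 ratio)
[H2O2]_dilute = 1.009 × 10^-3 / 0.01012 = 0.09970 mol/L
[H2O2]_original = 0.09970 × 250.0/10.25 = 2.432 mol/L

2.432 mol/L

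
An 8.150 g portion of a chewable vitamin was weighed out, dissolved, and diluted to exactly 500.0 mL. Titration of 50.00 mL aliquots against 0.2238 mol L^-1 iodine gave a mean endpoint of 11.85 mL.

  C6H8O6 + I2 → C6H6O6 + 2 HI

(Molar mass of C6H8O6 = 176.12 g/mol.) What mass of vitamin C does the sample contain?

n(I2) per titration = 0.01185 × 0.2238 = 2.652 × 10^-3 mol
n(C6H8O6) in each aliquot = 2.652 × 10^-3 mol (1:1 ratio)
n(C6H8O6) in the whole flask = 2.652 × 10^-3 × 500.0/50.00 = 0.02652 mol
mass of C6H8O6 = 0.02652 × 176.12 = 4.671 g

4.671 g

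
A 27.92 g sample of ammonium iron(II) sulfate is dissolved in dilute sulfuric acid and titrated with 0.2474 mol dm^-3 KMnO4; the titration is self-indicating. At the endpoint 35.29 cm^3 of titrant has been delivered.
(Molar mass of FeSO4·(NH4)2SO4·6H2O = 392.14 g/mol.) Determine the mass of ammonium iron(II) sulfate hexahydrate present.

17.12 g

MnO4^- + 5 Fe^2+ + 8 H^+ → Mn^2+ + 5 Fe^3+ + 4 H2O
n(KMnO4) = 0.03529 L × 0.2474 mol/L = 8.731 × 10^-3 mol
From the 5:1 ratio, n(FeSO4·(NH4)2SO4·6H2O) = 5/1 × 8.731 × 10^-3 = 0.04365 mol
mass of FeSO4·(NH4)2SO4·6H2O = 0.04365 × 392.14 g/mol = 17.12 g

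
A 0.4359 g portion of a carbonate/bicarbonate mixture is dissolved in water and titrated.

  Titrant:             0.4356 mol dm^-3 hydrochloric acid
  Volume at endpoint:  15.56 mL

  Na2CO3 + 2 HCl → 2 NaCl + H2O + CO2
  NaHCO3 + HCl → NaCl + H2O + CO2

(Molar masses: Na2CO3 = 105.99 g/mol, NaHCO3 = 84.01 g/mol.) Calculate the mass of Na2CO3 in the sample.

0.2281 g

n(HCl) = 0.01556 × 0.4356 = 6.778 × 10^-3 mol
Let x = n(Na2CO3), y = n(NaHCO3).
Titrant: 2x + 1y = 6.778 × 10^-3;  mass: 105.99x + 84.01y = 0.4359
Solving, x = 2.152 × 10^-3 mol, y = 2.473 × 10^-3 mol
mass of Na2CO3 = 2.152 × 10^-3 × 105.99 = 0.2281 g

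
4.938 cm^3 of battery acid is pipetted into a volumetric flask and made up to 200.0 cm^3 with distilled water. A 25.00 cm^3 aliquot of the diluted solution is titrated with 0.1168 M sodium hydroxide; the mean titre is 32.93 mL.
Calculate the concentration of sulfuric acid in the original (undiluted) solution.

H2SO4 + 2 NaOH → Na2SO4 + 2 H2O
n(NaOH) = 0.03293 × 0.1168 = 3.846 × 10^-3 mol
From the 1:2 ratio, n(H2SO4) in the aliquot = 1/2 × 3.846 × 10^-3 = 1.923 × 10^-3 mol
[H2SO4]_dilute = 1.923 × 10^-3 / 0.02500 = 0.07692 mol/L
Dilution factor = 200.0 / 4.938 = 40.50
[H2SO4]_stock = 0.07692 × 40.50 = 3.116 mol/L

3.116 M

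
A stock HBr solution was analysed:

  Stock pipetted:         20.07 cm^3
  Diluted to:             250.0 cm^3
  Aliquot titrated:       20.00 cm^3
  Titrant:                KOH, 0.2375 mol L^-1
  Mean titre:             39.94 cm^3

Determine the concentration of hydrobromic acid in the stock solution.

5.908 mol/L

HBr + KOH → KBr + H2O
n(KOH) = 0.03994 × 0.2375 = 9.486 × 10^-3 mol
n(HBr) in the aliquot = 9.486 × 10^-3 mol (1:1 ratio)
[HBr]_dilute = 9.486 × 10^-3 / 0.02000 = 0.4743 mol/L
Dilution factor = 250.0 / 20.07 = 12.46
[HBr]_stock = 0.4743 × 12.46 = 5.908 mol/L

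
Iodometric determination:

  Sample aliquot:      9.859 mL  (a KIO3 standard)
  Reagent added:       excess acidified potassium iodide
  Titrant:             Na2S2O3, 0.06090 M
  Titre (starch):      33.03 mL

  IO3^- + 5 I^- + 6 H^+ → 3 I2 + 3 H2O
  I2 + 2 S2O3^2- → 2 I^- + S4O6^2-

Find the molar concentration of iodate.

0.03400 M

n(S2O3^2-) = 0.03303 × 0.06090 = 2.012 × 10^-3 mol
n(I2) = n(S2O3^2-)/2 = 1.006 × 10^-3 mol
From the 1:3 ratio, n(IO3^-) in the aliquot = 1/3 × 1.006 × 10^-3 = 3.353 × 10^-4 mol
[IO3^-] = 3.353 × 10^-4 / 0.009859 = 0.03400 mol/L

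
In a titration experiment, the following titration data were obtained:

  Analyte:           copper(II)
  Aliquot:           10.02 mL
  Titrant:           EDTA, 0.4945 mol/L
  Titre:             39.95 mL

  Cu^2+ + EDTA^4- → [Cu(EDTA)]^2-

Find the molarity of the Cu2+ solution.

n(EDTA) = 0.03995 L × 0.4945 mol/L = 0.01976 mol
n(Cu2+) = 0.01976 mol (1:1 mole ratio)
[Cu2+] = 0.01976 mol / 0.01002 L = 1.972 mol/L

1.972 mol/L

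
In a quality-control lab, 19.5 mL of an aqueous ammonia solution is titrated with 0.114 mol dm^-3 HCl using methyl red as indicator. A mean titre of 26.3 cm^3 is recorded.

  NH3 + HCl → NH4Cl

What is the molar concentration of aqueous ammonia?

0.154 mol/L

n(HCl) = 0.0263 L × 0.114 mol/L = 3.00 × 10^-3 mol
n(NH3) = 3.00 × 10^-3 mol (1:1 mole ratio)
[NH3] = 3.00 × 10^-3 mol / 0.0195 L = 0.154 mol/L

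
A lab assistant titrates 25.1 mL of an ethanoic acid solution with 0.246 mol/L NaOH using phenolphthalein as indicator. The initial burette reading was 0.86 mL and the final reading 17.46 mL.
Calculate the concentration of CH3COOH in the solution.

0.163 mol/L

CH3COOH + NaOH → CH3COONa + H2O
n(NaOH) = 0.0166 L × 0.246 mol/L = 4.08 × 10^-3 mol
n(CH3COOH) = 4.08 × 10^-3 mol (1:1 mole ratio)
[CH3COOH] = 4.08 × 10^-3 mol / 0.0251 L = 0.163 mol/L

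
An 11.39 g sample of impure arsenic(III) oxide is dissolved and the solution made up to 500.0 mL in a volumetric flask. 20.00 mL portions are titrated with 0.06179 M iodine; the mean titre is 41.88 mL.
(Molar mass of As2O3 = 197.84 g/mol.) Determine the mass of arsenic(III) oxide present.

As2O3 + 2 I2 + 2 H2O → As2O5 + 4 HI
n(I2) per titration = 0.04188 × 0.06179 = 2.588 × 10^-3 mol
From the 1:2 ratio, n(As2O3) in each aliquot = 1/2 × 2.588 × 10^-3 = 1.294 × 10^-3 mol
n(As2O3) in the whole flask = 1.294 × 10^-3 × 500.0/20.00 = 0.03235 mol
mass of As2O3 = 0.03235 × 197.84 = 6.400 g

6.400 g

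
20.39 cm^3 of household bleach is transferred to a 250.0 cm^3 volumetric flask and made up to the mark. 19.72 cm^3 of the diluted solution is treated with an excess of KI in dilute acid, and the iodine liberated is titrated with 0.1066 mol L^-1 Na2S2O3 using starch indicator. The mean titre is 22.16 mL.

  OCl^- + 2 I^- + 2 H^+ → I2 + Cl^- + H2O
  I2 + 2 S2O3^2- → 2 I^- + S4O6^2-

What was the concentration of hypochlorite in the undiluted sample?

n(S2O3^2-) = 0.02216 × 0.1066 = 2.362 × 10^-3 mol
n(I2) = n(S2O3^2-)/2 = 1.181 × 10^-3 mol
n(OCl^-) in the aliquot = 1.181 × 10^-3 mol (1:1 ratio)
[OCl^-]_dilute = 1.181 × 10^-3 / 0.01972 = 0.05989 mol/L
[OCl^-]_original = 0.05989 × 250.0/20.39 = 0.7344 mol/L

0.7344 mol/L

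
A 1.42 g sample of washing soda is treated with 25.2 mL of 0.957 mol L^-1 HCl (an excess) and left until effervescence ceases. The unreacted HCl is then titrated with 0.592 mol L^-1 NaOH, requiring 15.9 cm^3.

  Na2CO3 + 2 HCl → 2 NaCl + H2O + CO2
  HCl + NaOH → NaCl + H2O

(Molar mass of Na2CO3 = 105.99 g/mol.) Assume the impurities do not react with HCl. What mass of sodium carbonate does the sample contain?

0.779 g

n(HCl) added = 0.0252 × 0.957 = 0.0241 mol
n(NaOH) used in back-titration = 0.0159 × 0.592 = 9.41 × 10^-3 mol
n(HCl) left over = 9.41 × 10^-3 mol (1:1 ratio)
n(HCl) consumed by analyte = 0.0241 − 9.41 × 10^-3 = 0.0147 mol
From the 1:2 ratio, n(Na2CO3) = 1/2 × 0.0147 = 7.35 × 10^-3 mol
mass of Na2CO3 = 7.35 × 10^-3 × 105.99 = 0.779 g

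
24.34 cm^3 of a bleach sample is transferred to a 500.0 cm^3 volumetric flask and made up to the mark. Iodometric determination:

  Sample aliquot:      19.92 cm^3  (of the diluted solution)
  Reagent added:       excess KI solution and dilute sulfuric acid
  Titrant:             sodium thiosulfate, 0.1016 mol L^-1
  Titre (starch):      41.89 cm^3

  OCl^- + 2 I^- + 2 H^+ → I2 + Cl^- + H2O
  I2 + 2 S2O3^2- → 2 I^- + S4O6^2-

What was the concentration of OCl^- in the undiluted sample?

2.194 mol/L

n(S2O3^2-) = 0.04189 × 0.1016 = 4.256 × 10^-3 mol
n(I2) = n(S2O3^2-)/2 = 2.128 × 10^-3 mol
n(OCl^-) in the aliquot = 2.128 × 10^-3 mol (1:1 ratio)
[OCl^-]_dilute = 2.128 × 10^-3 / 0.01992 = 0.1068 mol/L
[OCl^-]_original = 0.1068 × 500.0/24.34 = 2.194 mol/L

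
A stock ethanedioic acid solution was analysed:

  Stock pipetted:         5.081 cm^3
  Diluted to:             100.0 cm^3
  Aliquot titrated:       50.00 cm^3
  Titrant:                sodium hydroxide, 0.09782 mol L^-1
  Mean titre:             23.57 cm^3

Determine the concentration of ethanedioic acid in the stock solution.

H2C2O4 + 2 NaOH → Na2C2O4 + 2 H2O
n(NaOH) = 0.02357 × 0.09782 = 2.306 × 10^-3 mol
From the 1:2 ratio, n(H2C2O4) in the aliquot = 1/2 × 2.306 × 10^-3 = 1.153 × 10^-3 mol
[H2C2O4]_dilute = 1.153 × 10^-3 / 0.05000 = 0.02306 mol/L
Dilution factor = 100.0 / 5.081 = 19.68
[H2C2O4]_stock = 0.02306 × 19.68 = 0.4538 mol/L

0.4538 mol/L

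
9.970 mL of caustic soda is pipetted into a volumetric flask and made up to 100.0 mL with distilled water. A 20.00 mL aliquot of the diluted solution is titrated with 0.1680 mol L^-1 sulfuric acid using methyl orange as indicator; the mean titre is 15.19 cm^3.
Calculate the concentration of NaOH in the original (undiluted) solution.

2.560 mol/L

2 NaOH + H2SO4 → Na2SO4 + 2 H2O
n(H2SO4) = 0.01519 × 0.1680 = 2.552 × 10^-3 mol
From the 2:1 ratio, n(NaOH) in the aliquot = 2/1 × 2.552 × 10^-3 = 5.104 × 10^-3 mol
[NaOH]_dilute = 5.104 × 10^-3 / 0.02000 = 0.2552 mol/L
Dilution factor = 100.0 / 9.970 = 10.03
[NaOH]_stock = 0.2552 × 10.03 = 2.560 mol/L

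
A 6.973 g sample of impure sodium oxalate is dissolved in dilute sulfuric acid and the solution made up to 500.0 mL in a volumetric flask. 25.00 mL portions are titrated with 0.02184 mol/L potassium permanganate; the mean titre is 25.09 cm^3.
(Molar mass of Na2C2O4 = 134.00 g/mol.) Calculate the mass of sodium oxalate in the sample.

2 MnO4^- + 5 C2O4^2- + 16 H^+ → 2 Mn^2+ + 10 CO2 + 8 H2O
n(KMnO4) per titration = 0.02509 × 0.02184 = 5.480 × 10^-4 mol
From the 5:2 ratio, n(Na2C2O4) in each aliquot = 5/2 × 5.480 × 10^-4 = 1.370 × 10^-3 mol
n(Na2C2O4) in the whole flask = 1.370 × 10^-3 × 500.0/25.00 = 0.02740 mol
mass of Na2C2O4 = 0.02740 × 134.00 = 3.671 g

3.671 g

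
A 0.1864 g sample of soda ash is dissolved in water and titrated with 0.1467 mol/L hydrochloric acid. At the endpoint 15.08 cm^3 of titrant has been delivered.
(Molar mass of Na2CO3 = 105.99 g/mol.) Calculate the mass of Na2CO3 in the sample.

Na2CO3 + 2 HCl → 2 NaCl + H2O + CO2
n(HCl) = 0.01508 L × 0.1467 mol/L = 2.212 × 10^-3 mol
From the 1:2 ratio, n(Na2CO3) = 1/2 × 2.212 × 10^-3 = 1.106 × 10^-3 mol
mass of Na2CO3 = 1.106 × 10^-3 × 105.99 g/mol = 0.1172 g

0.1172 g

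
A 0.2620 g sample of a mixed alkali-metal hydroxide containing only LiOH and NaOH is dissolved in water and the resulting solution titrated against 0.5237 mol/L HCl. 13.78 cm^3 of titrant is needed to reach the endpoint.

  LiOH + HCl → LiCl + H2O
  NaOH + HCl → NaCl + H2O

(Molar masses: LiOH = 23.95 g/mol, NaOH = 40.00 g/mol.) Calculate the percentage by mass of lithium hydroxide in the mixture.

15.19 %

n(HCl) = 0.01378 × 0.5237 = 7.217 × 10^-3 mol
Let x = n(LiOH), y = n(NaOH).
Titrant: 1x + 1y = 7.217 × 10^-3;  mass: 23.95x + 40.00y = 0.2620
Solving, x = 1.661 × 10^-3 mol, y = 5.555 × 10^-3 mol
mass of LiOH = 1.661 × 10^-3 × 23.95 = 0.03979 g
% LiOH = 0.03979 / 0.2620 × 100 = 15.19 %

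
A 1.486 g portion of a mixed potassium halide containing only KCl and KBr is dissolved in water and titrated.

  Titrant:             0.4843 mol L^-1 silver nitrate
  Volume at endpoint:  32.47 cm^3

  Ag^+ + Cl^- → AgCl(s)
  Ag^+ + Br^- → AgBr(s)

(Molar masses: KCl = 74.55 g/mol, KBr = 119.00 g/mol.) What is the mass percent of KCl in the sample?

43.49 %

n(AgNO3) = 0.03247 × 0.4843 = 0.01573 mol
Let x = n(KCl), y = n(KBr).
Titrant: 1x + 1y = 0.01573;  mass: 74.55x + 119.00y = 1.486
Solving, x = 8.668 × 10^-3 mol, y = 7.057 × 10^-3 mol
mass of KCl = 8.668 × 10^-3 × 74.55 = 0.6462 g
% KCl = 0.6462 / 1.486 × 100 = 43.49 %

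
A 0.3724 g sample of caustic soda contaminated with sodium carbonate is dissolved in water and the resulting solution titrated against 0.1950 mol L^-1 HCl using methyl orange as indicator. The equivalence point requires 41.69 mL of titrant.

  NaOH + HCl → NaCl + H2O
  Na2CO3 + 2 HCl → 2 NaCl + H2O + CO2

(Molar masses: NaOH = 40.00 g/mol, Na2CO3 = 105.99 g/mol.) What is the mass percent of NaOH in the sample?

48.29 %

n(HCl) = 0.04169 × 0.1950 = 8.130 × 10^-3 mol
Let x = n(NaOH), y = n(Na2CO3).
Titrant: 1x + 2y = 8.130 × 10^-3;  mass: 40.00x + 105.99y = 0.3724
Solving, x = 4.496 × 10^-3 mol, y = 1.817 × 10^-3 mol
mass of NaOH = 4.496 × 10^-3 × 40.00 = 0.1798 g
% NaOH = 0.1798 / 0.3724 × 100 = 48.29 %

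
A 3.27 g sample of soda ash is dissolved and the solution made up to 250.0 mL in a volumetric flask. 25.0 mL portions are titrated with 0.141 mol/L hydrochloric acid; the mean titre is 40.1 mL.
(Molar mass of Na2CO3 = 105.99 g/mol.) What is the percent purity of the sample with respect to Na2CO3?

91.6 %

Na2CO3 + 2 HCl → 2 NaCl + H2O + CO2
n(HCl) per titration = 0.0401 × 0.141 = 5.65 × 10^-3 mol
From the 1:2 ratio, n(Na2CO3) in each aliquot = 1/2 × 5.65 × 10^-3 = 2.83 × 10^-3 mol
n(Na2CO3) in the whole flask = 2.83 × 10^-3 × 250.0/25.0 = 0.0283 mol
mass of Na2CO3 = 0.0283 × 105.99 = 3.00 g
% Na2CO3 = 3.00 / 3.27 × 100 = 91.6 %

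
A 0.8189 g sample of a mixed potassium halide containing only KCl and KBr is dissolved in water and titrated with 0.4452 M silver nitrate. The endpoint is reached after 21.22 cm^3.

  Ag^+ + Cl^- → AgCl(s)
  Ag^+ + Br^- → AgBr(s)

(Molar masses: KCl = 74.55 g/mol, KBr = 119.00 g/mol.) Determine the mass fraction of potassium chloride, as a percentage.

62.53 %

n(AgNO3) = 0.02122 × 0.4452 = 9.447 × 10^-3 mol
Let x = n(KCl), y = n(KBr).
Titrant: 1x + 1y = 9.447 × 10^-3;  mass: 74.55x + 119.00y = 0.8189
Solving, x = 6.869 × 10^-3 mol, y = 2.579 × 10^-3 mol
mass of KCl = 6.869 × 10^-3 × 74.55 = 0.5121 g
% KCl = 0.5121 / 0.8189 × 100 = 62.53 %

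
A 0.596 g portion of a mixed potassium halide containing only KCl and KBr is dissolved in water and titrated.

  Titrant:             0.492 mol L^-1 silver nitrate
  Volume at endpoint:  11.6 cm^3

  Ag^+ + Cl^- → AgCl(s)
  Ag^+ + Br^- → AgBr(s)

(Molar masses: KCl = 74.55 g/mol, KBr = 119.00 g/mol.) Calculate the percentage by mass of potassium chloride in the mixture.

n(AgNO3) = 0.0116 × 0.492 = 5.71 × 10^-3 mol
Let x = n(KCl), y = n(KBr).
Titrant: 1x + 1y = 5.71 × 10^-3;  mass: 74.55x + 119.00y = 0.596
Solving, x = 1.87 × 10^-3 mol, y = 3.84 × 10^-3 mol
mass of KCl = 1.87 × 10^-3 × 74.55 = 0.139 g
% KCl = 0.139 / 0.596 × 100 = 23.4 %

23.4 %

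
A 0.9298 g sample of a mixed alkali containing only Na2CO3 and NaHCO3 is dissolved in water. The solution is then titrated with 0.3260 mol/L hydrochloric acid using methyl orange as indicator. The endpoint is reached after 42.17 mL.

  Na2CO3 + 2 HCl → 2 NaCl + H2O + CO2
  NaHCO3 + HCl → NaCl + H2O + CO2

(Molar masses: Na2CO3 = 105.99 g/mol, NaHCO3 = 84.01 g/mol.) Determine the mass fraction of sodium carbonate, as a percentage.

41.37 %

n(HCl) = 0.04217 × 0.3260 = 0.01375 mol
Let x = n(Na2CO3), y = n(NaHCO3).
Titrant: 2x + 1y = 0.01375;  mass: 105.99x + 84.01y = 0.9298
Solving, x = 3.629 × 10^-3 mol, y = 6.489 × 10^-3 mol
mass of Na2CO3 = 3.629 × 10^-3 × 105.99 = 0.3847 g
% Na2CO3 = 0.3847 / 0.9298 × 100 = 41.37 %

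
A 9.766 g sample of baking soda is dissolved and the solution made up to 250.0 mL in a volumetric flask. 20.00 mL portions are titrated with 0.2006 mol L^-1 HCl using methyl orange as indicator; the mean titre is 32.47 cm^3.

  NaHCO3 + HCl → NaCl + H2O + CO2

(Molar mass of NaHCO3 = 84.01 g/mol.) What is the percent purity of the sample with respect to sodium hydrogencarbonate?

n(HCl) per titration = 0.03247 × 0.2006 = 6.513 × 10^-3 mol
n(NaHCO3) in each aliquot = 6.513 × 10^-3 mol (1:1 ratio)
n(NaHCO3) in the whole flask = 6.513 × 10^-3 × 250.0/20.00 = 0.08142 mol
mass of NaHCO3 = 0.08142 × 84.01 = 6.840 g
% NaHCO3 = 6.840 / 9.766 × 100 = 70.04 %

70.04 %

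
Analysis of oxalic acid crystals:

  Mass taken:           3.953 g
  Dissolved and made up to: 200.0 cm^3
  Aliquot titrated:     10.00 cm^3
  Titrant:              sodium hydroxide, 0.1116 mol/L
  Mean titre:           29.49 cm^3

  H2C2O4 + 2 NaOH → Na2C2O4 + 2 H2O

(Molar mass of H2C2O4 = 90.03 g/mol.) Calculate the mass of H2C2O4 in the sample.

2.963 g

n(NaOH) per titration = 0.02949 × 0.1116 = 3.291 × 10^-3 mol
From the 1:2 ratio, n(H2C2O4) in each aliquot = 1/2 × 3.291 × 10^-3 = 1.646 × 10^-3 mol
n(H2C2O4) in the whole flask = 1.646 × 10^-3 × 200.0/10.00 = 0.03291 mol
mass of H2C2O4 = 0.03291 × 90.03 = 2.963 g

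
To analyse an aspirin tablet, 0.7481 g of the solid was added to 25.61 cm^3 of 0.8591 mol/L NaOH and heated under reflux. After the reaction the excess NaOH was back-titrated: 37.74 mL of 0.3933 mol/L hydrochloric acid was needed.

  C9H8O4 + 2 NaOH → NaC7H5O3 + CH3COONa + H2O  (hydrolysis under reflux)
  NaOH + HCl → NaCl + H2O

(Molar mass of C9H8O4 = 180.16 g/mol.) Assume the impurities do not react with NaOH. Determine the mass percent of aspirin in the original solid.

86.20 %

n(NaOH) added = 0.02561 × 0.8591 = 0.02200 mol
n(HCl) used in back-titration = 0.03774 × 0.3933 = 0.01484 mol
n(NaOH) left over = 0.01484 mol (1:1 ratio)
n(NaOH) consumed by analyte = 0.02200 − 0.01484 = 7.158 × 10^-3 mol
From the 1:2 ratio, n(C9H8O4) = 1/2 × 7.158 × 10^-3 = 3.579 × 10^-3 mol
mass of C9H8O4 = 3.579 × 10^-3 × 180.16 = 0.6448 g
% C9H8O4 = 0.6448 / 0.7481 × 100 = 86.20 %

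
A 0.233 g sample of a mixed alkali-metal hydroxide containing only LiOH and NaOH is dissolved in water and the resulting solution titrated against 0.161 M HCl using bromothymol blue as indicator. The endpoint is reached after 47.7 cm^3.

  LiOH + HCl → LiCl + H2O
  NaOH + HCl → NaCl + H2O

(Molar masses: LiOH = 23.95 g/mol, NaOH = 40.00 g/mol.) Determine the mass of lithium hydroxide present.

n(HCl) = 0.0477 × 0.161 = 7.68 × 10^-3 mol
Let x = n(LiOH), y = n(NaOH).
Titrant: 1x + 1y = 7.68 × 10^-3;  mass: 23.95x + 40.00y = 0.233
Solving, x = 4.62 × 10^-3 mol, y = 3.06 × 10^-3 mol
mass of LiOH = 4.62 × 10^-3 × 23.95 = 0.111 g

0.111 g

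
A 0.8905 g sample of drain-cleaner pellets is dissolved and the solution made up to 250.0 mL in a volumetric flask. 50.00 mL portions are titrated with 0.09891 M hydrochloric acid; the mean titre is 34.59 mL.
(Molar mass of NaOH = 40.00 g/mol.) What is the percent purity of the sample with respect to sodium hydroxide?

NaOH + HCl → NaCl + H2O
n(HCl) per titration = 0.03459 × 0.09891 = 3.421 × 10^-3 mol
n(NaOH) in each aliquot = 3.421 × 10^-3 mol (1:1 ratio)
n(NaOH) in the whole flask = 3.421 × 10^-3 × 250.0/50.00 = 0.01711 mol
mass of NaOH = 0.01711 × 40.00 = 0.6843 g
% NaOH = 0.6843 / 0.8905 × 100 = 76.84 %

76.84 %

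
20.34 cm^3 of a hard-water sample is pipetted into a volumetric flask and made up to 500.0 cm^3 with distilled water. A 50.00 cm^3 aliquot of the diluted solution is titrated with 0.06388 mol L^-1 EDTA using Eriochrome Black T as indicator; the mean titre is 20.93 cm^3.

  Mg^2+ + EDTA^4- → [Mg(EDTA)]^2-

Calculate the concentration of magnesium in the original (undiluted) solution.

n(EDTA) = 0.02093 × 0.06388 = 1.337 × 10^-3 mol
n(Mg2+) in the aliquot = 1.337 × 10^-3 mol (1:1 ratio)
[Mg2+]_dilute = 1.337 × 10^-3 / 0.05000 = 0.02674 mol/L
Dilution factor = 500.0 / 20.34 = 24.58
[Mg2+]_stock = 0.02674 × 24.58 = 0.6573 mol/L

0.6573 mol/L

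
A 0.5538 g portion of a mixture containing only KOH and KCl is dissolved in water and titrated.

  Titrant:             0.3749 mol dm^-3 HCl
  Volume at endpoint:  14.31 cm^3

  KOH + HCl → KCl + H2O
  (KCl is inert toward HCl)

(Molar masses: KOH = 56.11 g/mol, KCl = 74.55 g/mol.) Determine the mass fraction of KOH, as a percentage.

n(HCl) = 0.01431 × 0.3749 = 5.365 × 10^-3 mol
Let x = n(KOH), y = n(KCl).
Titrant: 1x = 5.365 × 10^-3;  mass: 56.11x + 74.55y = 0.5538
Solving, x = 5.365 × 10^-3 mol, y = 3.391 × 10^-3 mol
mass of KOH = 5.365 × 10^-3 × 56.11 = 0.3010 g
% KOH = 0.3010 / 0.5538 × 100 = 54.36 %

54.36 %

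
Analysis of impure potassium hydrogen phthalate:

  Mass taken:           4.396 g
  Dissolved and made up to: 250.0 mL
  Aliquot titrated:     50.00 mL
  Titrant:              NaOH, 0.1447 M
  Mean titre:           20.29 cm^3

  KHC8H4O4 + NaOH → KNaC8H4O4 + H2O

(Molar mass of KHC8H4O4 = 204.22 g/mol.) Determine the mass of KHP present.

n(NaOH) per titration = 0.02029 × 0.1447 = 2.936 × 10^-3 mol
n(KHC8H4O4) in each aliquot = 2.936 × 10^-3 mol (1:1 ratio)
n(KHC8H4O4) in the whole flask = 2.936 × 10^-3 × 250.0/50.00 = 0.01468 mol
mass of KHC8H4O4 = 0.01468 × 204.22 = 2.998 g

2.998 g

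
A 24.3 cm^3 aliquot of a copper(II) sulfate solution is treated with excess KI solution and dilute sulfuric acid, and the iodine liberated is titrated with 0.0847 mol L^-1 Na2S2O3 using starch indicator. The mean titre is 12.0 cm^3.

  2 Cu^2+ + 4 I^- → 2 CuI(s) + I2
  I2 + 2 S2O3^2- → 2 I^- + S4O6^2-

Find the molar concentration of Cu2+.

n(S2O3^2-) = 0.0120 × 0.0847 = 1.02 × 10^-3 mol
n(I2) = n(S2O3^2-)/2 = 5.08 × 10^-4 mol
From the 2:1 ratio, n(Cu2+) in the aliquot = 2/1 × 5.08 × 10^-4 = 1.02 × 10^-3 mol
[Cu2+] = 1.02 × 10^-3 / 0.0243 = 0.0418 mol/L

0.0418 mol/L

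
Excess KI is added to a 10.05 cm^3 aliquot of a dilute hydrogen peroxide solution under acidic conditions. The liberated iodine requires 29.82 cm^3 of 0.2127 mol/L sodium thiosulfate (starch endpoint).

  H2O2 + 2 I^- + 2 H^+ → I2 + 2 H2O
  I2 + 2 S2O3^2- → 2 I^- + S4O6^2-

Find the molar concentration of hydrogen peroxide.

0.3156 mol/L

n(S2O3^2-) = 0.02982 × 0.2127 = 6.343 × 10^-3 mol
n(I2) = n(S2O3^2-)/2 = 3.171 × 10^-3 mol
n(H2O2) in the aliquot = 3.171 × 10^-3 mol (1:1 ratio)
[H2O2] = 3.171 × 10^-3 / 0.01005 = 0.3156 mol/L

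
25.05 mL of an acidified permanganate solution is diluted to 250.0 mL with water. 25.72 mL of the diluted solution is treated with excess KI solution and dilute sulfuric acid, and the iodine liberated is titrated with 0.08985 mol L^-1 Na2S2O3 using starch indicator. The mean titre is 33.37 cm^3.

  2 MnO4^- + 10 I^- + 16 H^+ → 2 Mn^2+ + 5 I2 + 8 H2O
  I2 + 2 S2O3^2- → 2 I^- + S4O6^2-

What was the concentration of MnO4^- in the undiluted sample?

n(S2O3^2-) = 0.03337 × 0.08985 = 2.998 × 10^-3 mol
n(I2) = n(S2O3^2-)/2 = 1.499 × 10^-3 mol
From the 2:5 ratio, n(MnO4^-) in the aliquot = 2/5 × 1.499 × 10^-3 = 5.997 × 10^-4 mol
[MnO4^-]_dilute = 5.997 × 10^-4 / 0.02572 = 0.02331 mol/L
[MnO4^-]_original = 0.02331 × 250.0/25.05 = 0.2327 mol/L

0.2327 mol/L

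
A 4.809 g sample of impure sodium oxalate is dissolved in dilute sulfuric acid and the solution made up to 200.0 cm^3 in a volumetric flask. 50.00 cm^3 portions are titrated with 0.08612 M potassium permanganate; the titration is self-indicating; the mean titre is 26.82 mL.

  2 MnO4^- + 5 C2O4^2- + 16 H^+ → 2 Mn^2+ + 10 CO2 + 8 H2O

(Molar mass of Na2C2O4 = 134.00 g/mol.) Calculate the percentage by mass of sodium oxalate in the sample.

n(KMnO4) per titration = 0.02682 × 0.08612 = 2.310 × 10^-3 mol
From the 5:2 ratio, n(Na2C2O4) in each aliquot = 5/2 × 2.310 × 10^-3 = 5.774 × 10^-3 mol
n(Na2C2O4) in the whole flask = 5.774 × 10^-3 × 200.0/50.00 = 0.02310 mol
mass of Na2C2O4 = 0.02310 × 134.00 = 3.095 g
% Na2C2O4 = 3.095 / 4.809 × 100 = 64.36 %

64.36 %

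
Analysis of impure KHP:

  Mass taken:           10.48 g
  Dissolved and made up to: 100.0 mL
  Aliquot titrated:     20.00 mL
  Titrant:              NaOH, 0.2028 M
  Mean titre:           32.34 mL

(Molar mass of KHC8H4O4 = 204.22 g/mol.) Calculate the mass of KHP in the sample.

6.697 g

KHC8H4O4 + NaOH → KNaC8H4O4 + H2O
n(NaOH) per titration = 0.03234 × 0.2028 = 6.559 × 10^-3 mol
n(KHC8H4O4) in each aliquot = 6.559 × 10^-3 mol (1:1 ratio)
n(KHC8H4O4) in the whole flask = 6.559 × 10^-3 × 100.0/20.00 = 0.03279 mol
mass of KHC8H4O4 = 0.03279 × 204.22 = 6.697 g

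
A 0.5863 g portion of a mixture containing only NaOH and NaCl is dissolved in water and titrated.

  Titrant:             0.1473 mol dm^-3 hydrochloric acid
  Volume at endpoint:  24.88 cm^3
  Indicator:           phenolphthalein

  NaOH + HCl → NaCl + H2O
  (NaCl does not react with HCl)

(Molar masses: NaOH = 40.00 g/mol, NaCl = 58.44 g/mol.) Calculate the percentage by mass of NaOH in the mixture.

n(HCl) = 0.02488 × 0.1473 = 3.665 × 10^-3 mol
Let x = n(NaOH), y = n(NaCl).
Titrant: 1x = 3.665 × 10^-3;  mass: 40.00x + 58.44y = 0.5863
Solving, x = 3.665 × 10^-3 mol, y = 7.524 × 10^-3 mol
mass of NaOH = 3.665 × 10^-3 × 40.00 = 0.1466 g
% NaOH = 0.1466 / 0.5863 × 100 = 25.00 %

25.00 %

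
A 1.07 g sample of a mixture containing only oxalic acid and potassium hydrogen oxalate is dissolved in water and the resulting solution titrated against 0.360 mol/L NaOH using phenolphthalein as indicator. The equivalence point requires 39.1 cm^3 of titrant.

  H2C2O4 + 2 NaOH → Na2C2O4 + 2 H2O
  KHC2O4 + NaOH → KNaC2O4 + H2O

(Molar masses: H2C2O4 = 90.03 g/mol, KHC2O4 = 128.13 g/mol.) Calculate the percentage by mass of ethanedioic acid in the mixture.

n(NaOH) = 0.0391 × 0.360 = 0.0141 mol
Let x = n(H2C2O4), y = n(KHC2O4).
Titrant: 2x + 1y = 0.0141;  mass: 90.03x + 128.13y = 1.07
Solving, x = 4.41 × 10^-3 mol, y = 5.25 × 10^-3 mol
mass of H2C2O4 = 4.41 × 10^-3 × 90.03 = 0.397 g
% H2C2O4 = 0.397 / 1.07 × 100 = 37.1 %

37.1 %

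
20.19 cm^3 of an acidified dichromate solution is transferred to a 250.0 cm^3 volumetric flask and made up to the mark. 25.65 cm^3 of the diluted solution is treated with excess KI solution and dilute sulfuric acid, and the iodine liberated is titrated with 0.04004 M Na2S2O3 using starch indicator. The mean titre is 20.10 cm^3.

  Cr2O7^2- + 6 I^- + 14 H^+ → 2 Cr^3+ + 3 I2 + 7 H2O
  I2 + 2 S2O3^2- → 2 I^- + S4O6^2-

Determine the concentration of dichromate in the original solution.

n(S2O3^2-) = 0.02010 × 0.04004 = 8.048 × 10^-4 mol
n(I2) = n(S2O3^2-)/2 = 4.024 × 10^-4 mol
From the 1:3 ratio, n(Cr2O7^2-) in the aliquot = 1/3 × 4.024 × 10^-4 = 1.341 × 10^-4 mol
[Cr2O7^2-]_dilute = 1.341 × 10^-4 / 0.02565 = 0.005229 mol/L
[Cr2O7^2-]_original = 0.005229 × 250.0/20.19 = 0.06475 mol/L

0.06475 M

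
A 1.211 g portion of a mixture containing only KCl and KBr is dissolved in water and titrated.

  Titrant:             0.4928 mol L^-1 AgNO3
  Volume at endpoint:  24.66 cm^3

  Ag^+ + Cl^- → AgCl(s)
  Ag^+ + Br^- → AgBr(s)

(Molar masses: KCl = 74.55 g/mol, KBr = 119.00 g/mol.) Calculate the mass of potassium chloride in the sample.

0.3944 g

n(AgNO3) = 0.02466 × 0.4928 = 0.01215 mol
Let x = n(KCl), y = n(KBr).
Titrant: 1x + 1y = 0.01215;  mass: 74.55x + 119.00y = 1.211
Solving, x = 5.290 × 10^-3 mol, y = 6.862 × 10^-3 mol
mass of KCl = 5.290 × 10^-3 × 74.55 = 0.3944 g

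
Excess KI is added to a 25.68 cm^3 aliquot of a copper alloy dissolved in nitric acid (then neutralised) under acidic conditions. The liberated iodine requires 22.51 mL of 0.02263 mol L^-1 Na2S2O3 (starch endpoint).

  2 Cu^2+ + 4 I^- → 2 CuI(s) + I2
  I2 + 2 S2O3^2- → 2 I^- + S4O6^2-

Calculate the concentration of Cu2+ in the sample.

n(S2O3^2-) = 0.02251 × 0.02263 = 5.094 × 10^-4 mol
n(I2) = n(S2O3^2-)/2 = 2.547 × 10^-4 mol
From the 2:1 ratio, n(Cu2+) in the aliquot = 2/1 × 2.547 × 10^-4 = 5.094 × 10^-4 mol
[Cu2+] = 5.094 × 10^-4 / 0.02568 = 0.01984 mol/L

0.01984 mol/L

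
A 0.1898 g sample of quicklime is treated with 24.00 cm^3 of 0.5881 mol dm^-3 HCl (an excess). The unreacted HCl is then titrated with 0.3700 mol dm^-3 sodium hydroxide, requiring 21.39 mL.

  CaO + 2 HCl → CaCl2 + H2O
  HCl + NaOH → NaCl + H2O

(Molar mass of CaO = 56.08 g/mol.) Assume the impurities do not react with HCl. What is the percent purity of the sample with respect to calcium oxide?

91.60 %

n(HCl) added = 0.02400 × 0.5881 = 0.01411 mol
n(NaOH) used in back-titration = 0.02139 × 0.3700 = 7.914 × 10^-3 mol
n(HCl) left over = 7.914 × 10^-3 mol (1:1 ratio)
n(HCl) consumed by analyte = 0.01411 − 7.914 × 10^-3 = 6.200 × 10^-3 mol
From the 1:2 ratio, n(CaO) = 1/2 × 6.200 × 10^-3 = 3.100 × 10^-3 mol
mass of CaO = 3.100 × 10^-3 × 56.08 = 0.1739 g
% CaO = 0.1739 / 0.1898 × 100 = 91.60 %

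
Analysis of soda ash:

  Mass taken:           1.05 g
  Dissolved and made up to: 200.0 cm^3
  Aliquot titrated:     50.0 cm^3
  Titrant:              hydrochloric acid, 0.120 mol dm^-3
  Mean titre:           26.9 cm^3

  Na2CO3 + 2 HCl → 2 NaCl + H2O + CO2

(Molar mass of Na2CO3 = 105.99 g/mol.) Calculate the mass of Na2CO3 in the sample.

0.684 g

n(HCl) per titration = 0.0269 × 0.120 = 3.23 × 10^-3 mol
From the 1:2 ratio, n(Na2CO3) in each aliquot = 1/2 × 3.23 × 10^-3 = 1.61 × 10^-3 mol
n(Na2CO3) in the whole flask = 1.61 × 10^-3 × 200.0/50.0 = 6.46 × 10^-3 mol
mass of Na2CO3 = 6.46 × 10^-3 × 105.99 = 0.684 g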